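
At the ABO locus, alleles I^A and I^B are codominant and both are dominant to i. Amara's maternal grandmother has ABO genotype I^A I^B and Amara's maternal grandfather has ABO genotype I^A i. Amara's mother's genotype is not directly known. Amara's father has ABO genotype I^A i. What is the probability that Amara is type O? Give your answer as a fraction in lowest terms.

1/8

Amara's mother's ABO genotype from I^A I^B × I^A i: 1/4 I^A I^A, 1/4 I^A I^B, 1/4 I^A i, 1/4 I^B i.
Crossing each possibility with the father I^A i and summing P(type O): 1/4·0 + 1/4·0 + 1/4·1/4 + 1/4·1/4 = 1/8.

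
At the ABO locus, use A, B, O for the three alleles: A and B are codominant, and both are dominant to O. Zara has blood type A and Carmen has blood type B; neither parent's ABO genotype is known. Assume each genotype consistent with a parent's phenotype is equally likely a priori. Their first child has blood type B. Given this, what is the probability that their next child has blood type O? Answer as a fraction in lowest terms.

1/12

Possible genotypes: Zara ∈ {AA, AO}; Carmen ∈ {BB, BO}.
Weight each parental genotype pair by prior × P(type-B child):
  AO × BB: posterior weight 2/3; P(next child type O) = 0.
  AO × BO: posterior weight 1/3; P(next child type O) = 1/4.
Weighted sum = 1/12.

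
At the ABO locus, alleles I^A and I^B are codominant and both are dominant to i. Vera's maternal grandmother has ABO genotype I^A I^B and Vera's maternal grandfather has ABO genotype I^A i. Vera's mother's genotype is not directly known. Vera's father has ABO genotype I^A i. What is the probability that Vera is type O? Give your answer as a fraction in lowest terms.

1/8

Vera's mother's ABO genotype from I^A I^B × I^A i: 1/4 I^A I^A, 1/4 I^A I^B, 1/4 I^A i, 1/4 I^B i.
Crossing each possibility with the father I^A i and summing P(type O): 1/4·0 + 1/4·0 + 1/4·1/4 + 1/4·1/4 = 1/8.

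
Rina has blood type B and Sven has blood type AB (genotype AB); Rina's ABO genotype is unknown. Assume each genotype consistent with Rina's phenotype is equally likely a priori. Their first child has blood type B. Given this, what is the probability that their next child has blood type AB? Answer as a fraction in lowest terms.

3/8

Possible genotypes: Rina ∈ {BB, BO}; Sven ∈ {AB}.
Weight each parental genotype pair by prior × P(type-B child):
  BB × AB: posterior weight 1/2; P(next child type AB) = 1/2.
  BO × AB: posterior weight 1/2; P(next child type AB) = 1/4.
Weighted sum = 3/8.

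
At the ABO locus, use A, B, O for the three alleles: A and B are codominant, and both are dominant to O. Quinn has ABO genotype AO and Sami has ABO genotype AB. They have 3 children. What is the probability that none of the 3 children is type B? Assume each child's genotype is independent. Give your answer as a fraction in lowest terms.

27/64

ABO cross AO × AB → 1/2 A, 1/4 B, 1/4 AB.
So P(type B) = 1/4 per child.
P(not type B) = 3/4 for one child; (3/4)^3 = 27/64.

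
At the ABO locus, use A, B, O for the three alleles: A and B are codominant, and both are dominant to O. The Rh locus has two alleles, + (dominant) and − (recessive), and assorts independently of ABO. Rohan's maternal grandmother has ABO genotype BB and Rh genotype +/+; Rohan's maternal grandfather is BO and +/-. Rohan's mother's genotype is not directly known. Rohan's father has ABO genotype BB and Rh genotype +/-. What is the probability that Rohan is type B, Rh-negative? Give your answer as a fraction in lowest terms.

1/8

Rohan's mother's ABO genotype from BB × BO: 1/2 BB, 1/2 BO.
Crossing each possibility with the father BB and summing P(type B): 1/2·1 + 1/2·1 = 1.
Similarly for Rh via the mother's Rh distribution: P(Rh-) = 1/8.
Independent loci: 1 × 1/8 = 1/8.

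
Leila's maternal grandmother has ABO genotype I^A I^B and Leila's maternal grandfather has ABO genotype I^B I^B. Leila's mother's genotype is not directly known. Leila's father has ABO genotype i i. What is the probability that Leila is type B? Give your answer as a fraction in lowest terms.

Leila's mother's ABO genotype from I^A I^B × I^B I^B: 1/2 I^A I^B, 1/2 I^B I^B.
Crossing each possibility with the father i i and summing P(type B): 1/2·1/2 + 1/2·1 = 3/4.

3/4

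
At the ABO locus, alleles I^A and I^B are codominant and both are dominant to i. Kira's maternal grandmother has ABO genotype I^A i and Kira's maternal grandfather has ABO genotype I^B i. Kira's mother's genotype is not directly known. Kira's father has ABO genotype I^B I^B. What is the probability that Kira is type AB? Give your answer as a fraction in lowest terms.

1/4

Kira's mother's ABO genotype from I^A i × I^B i: 1/4 I^A I^B, 1/4 I^A i, 1/4 I^B i, 1/4 i i.
Crossing each possibility with the father I^B I^B and summing P(type AB): 1/4·1/2 + 1/4·1/2 + 1/4·0 + 1/4·0 = 1/4.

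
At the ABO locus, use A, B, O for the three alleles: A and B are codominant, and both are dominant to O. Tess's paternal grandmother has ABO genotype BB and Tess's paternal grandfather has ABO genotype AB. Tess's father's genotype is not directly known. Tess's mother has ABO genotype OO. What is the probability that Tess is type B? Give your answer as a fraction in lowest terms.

Tess's father's ABO genotype from BB × AB: 1/2 AB, 1/2 BB.
Crossing each possibility with the mother OO and summing P(type B): 1/2·1/2 + 1/2·1 = 3/4.

3/4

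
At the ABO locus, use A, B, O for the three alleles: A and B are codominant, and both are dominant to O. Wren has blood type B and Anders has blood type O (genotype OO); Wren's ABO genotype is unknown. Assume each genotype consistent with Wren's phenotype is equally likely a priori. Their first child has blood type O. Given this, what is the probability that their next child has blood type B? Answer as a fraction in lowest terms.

Possible genotypes: Wren ∈ {BB, BO}; Anders ∈ {OO}.
Weight each parental genotype pair by prior × P(type-O child):
  BO × OO: posterior weight 1; P(next child type B) = 1/2.
Weighted sum = 1/2.

1/2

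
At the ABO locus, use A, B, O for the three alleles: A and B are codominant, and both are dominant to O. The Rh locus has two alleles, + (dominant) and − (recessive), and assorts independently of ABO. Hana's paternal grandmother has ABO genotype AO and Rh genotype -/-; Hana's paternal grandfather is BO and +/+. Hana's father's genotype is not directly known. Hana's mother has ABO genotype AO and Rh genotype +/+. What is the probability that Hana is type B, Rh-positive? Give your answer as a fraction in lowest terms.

Hana's father's ABO genotype from AO × BO: 1/4 AB, 1/4 AO, 1/4 BO, 1/4 OO.
Crossing each possibility with the mother AO and summing P(type B): 1/4·1/4 + 1/4·0 + 1/4·1/4 + 1/4·0 = 1/8.
Similarly for Rh via the father's Rh distribution: P(Rh+) = 1.
Independent loci: 1/8 × 1 = 1/8.

1/8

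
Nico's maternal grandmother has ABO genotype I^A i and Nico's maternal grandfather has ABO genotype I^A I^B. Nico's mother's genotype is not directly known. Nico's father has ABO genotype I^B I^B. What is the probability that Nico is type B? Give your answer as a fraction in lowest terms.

1/2

Nico's mother's ABO genotype from I^A i × I^A I^B: 1/4 I^A I^A, 1/4 I^A I^B, 1/4 I^A i, 1/4 I^B i.
Crossing each possibility with the father I^B I^B and summing P(type B): 1/4·0 + 1/4·1/2 + 1/4·1/2 + 1/4·1 = 1/2.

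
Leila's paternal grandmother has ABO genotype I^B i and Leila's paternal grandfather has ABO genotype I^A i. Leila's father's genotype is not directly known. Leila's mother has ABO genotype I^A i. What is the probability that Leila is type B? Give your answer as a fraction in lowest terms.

1/8

Leila's father's ABO genotype from I^B i × I^A i: 1/4 I^A I^B, 1/4 I^A i, 1/4 I^B i, 1/4 i i.
Crossing each possibility with the mother I^A i and summing P(type B): 1/4·1/4 + 1/4·0 + 1/4·1/4 + 1/4·0 = 1/8.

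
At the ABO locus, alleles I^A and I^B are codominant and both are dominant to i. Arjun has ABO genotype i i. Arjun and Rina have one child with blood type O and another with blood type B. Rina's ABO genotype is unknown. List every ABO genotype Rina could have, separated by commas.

I^B i

For each candidate genotype of Rina, check whether crossing it with i i can produce every observed child phenotype.
  I^A I^A → possible child types {A} ✗
  I^A I^B → possible child types {A, B} ✗
  I^A i → possible child types {O, A} ✗
  I^B I^B → possible child types {B} ✗
  I^B i → possible child types {O, B} ✓
  i i → possible child types {O} ✗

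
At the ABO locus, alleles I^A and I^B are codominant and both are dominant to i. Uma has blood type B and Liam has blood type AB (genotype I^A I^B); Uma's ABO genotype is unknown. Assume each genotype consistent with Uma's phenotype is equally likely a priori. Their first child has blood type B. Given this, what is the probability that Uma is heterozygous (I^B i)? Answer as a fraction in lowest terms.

1/2

Possible genotypes: Uma ∈ {I^B I^B, I^B i}; Liam ∈ {I^A I^B}.
Weight each parental genotype pair by prior × P(type-B child):
  I^B I^B × I^A I^B: posterior weight 1/2.
  I^B i × I^A I^B: posterior weight 1/2.
Sum the posterior weight over pairs where Uma is I^B i: 1/2.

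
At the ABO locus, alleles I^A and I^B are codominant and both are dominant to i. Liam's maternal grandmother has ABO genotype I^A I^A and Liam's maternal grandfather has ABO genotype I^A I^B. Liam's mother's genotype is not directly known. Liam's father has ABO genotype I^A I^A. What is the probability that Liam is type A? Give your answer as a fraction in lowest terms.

3/4

Liam's mother's ABO genotype from I^A I^A × I^A I^B: 1/2 I^A I^A, 1/2 I^A I^B.
Crossing each possibility with the father I^A I^A and summing P(type A): 1/2·1 + 1/2·1/2 = 3/4.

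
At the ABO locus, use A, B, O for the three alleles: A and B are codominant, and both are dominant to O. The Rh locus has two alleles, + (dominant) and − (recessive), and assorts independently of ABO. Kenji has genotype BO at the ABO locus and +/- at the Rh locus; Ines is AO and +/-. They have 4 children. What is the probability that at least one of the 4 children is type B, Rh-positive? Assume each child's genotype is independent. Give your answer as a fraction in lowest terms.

ABO cross BO × AO → 1/4 O, 1/4 A, 1/4 B, 1/4 AB.
Rh cross +/- × +/- → 3/4 Rh+, 1/4 Rh-; so P(type B, Rh-positive) = 1/4 × 3/4 = 3/16 per child.
P(none) = (13/16)^4 = 28561/65536; P(at least one) = 1 − 28561/65536 = 36975/65536.

36975/65536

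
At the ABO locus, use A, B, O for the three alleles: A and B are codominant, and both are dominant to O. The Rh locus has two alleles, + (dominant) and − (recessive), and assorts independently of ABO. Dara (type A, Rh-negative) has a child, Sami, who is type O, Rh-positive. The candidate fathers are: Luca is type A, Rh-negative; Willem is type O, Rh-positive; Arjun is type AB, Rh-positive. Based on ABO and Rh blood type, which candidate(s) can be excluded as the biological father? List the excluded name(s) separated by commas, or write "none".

Luca, Arjun

A candidate is excluded only if no genotype consistent with his phenotype could produce a type O, Rh-positive child with a type A, Rh-negative mother.
Luca (type A, Rh-): no genotype consistent with that phenotype can produce a type-O Rh+ child with a type-A mother.
Arjun (type AB, Rh+): no genotype consistent with that phenotype can produce a type-O Rh+ child with a type-A mother.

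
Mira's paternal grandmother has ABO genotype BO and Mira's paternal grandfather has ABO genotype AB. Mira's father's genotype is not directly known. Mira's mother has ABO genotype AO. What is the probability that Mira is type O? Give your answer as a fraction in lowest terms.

1/8

Mira's father's ABO genotype from BO × AB: 1/4 AB, 1/4 AO, 1/4 BB, 1/4 BO.
Crossing each possibility with the mother AO and summing P(type O): 1/4·0 + 1/4·1/4 + 1/4·0 + 1/4·1/4 = 1/8.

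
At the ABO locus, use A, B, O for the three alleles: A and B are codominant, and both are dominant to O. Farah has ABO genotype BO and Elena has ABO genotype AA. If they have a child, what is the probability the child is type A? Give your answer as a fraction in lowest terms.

ABO cross BO × AA → offspring phenotypes: 1/2 A, 1/2 AB.
So P(type A) = 1/2.

1/2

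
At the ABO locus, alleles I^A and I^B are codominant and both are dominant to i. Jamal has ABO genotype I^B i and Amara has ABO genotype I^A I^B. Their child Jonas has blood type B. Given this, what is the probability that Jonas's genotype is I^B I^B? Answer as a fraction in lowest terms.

Cross I^B i × I^A I^B → 1/4 I^A I^B, 1/4 I^A i, 1/4 I^B I^B, 1/4 I^B i.
Type-B genotypes among offspring: I^B I^B (1/4), I^B i (1/4); total 1/2.
P(I^B I^B | type B) = (1/4) / (1/2) = 1/2.

1/2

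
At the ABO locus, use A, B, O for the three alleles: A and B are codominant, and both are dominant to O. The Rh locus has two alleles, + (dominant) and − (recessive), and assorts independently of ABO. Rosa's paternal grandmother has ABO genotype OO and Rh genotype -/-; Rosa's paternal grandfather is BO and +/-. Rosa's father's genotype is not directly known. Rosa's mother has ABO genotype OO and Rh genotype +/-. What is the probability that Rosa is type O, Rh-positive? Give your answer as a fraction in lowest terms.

Rosa's father's ABO genotype from OO × BO: 1/2 BO, 1/2 OO.
Crossing each possibility with the mother OO and summing P(type O): 1/2·1/2 + 1/2·1 = 3/4.
Similarly for Rh via the father's Rh distribution: P(Rh+) = 5/8.
Independent loci: 3/4 × 5/8 = 15/32.

15/32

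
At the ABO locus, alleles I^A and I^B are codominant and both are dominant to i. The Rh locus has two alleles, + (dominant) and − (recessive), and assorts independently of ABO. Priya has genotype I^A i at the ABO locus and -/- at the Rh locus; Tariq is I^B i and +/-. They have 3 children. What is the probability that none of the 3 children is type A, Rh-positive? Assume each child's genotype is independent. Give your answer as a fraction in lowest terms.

343/512

ABO cross I^A i × I^B i → 1/4 O, 1/4 A, 1/4 B, 1/4 AB.
Rh cross -/- × +/- → 1/2 Rh+, 1/2 Rh-; so P(type A, Rh-positive) = 1/4 × 1/2 = 1/8 per child.
P(not type A, Rh-positive) = 7/8 for one child; (7/8)^3 = 343/512.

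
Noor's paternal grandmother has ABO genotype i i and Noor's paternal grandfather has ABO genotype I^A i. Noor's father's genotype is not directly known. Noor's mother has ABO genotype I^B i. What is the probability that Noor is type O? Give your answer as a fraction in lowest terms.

Noor's father's ABO genotype from i i × I^A i: 1/2 I^A i, 1/2 i i.
Crossing each possibility with the mother I^B i and summing P(type O): 1/2·1/4 + 1/2·1/2 = 3/8.

3/8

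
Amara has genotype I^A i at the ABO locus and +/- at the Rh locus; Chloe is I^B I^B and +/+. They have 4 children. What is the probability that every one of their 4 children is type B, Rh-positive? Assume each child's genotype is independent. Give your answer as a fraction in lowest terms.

1/16

ABO cross I^A i × I^B I^B → 1/2 B, 1/2 AB.
Rh cross +/- × +/+ → 1 Rh+; so P(type B, Rh-positive) = 1/2 × 1 = 1/2 per child.
All 4 independent: (1/2)^4 = 1/16.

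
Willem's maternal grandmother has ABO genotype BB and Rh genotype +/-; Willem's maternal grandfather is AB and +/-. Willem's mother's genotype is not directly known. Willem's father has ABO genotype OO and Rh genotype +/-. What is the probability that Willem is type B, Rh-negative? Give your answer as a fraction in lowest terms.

Willem's mother's ABO genotype from BB × AB: 1/2 AB, 1/2 BB.
Crossing each possibility with the father OO and summing P(type B): 1/2·1/2 + 1/2·1 = 3/4.
Similarly for Rh via the mother's Rh distribution: P(Rh-) = 1/4.
Independent loci: 3/4 × 1/4 = 3/16.

3/16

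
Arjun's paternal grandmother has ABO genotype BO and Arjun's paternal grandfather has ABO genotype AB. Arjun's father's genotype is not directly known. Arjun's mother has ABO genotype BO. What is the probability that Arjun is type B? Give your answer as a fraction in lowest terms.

Arjun's father's ABO genotype from BO × AB: 1/4 AB, 1/4 AO, 1/4 BB, 1/4 BO.
Crossing each possibility with the mother BO and summing P(type B): 1/4·1/2 + 1/4·1/4 + 1/4·1 + 1/4·3/4 = 5/8.

5/8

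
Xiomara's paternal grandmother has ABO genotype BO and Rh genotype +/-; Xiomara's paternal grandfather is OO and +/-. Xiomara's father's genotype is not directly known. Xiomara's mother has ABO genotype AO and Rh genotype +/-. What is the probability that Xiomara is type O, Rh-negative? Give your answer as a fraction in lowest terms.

3/32

Xiomara's father's ABO genotype from BO × OO: 1/2 BO, 1/2 OO.
Crossing each possibility with the mother AO and summing P(type O): 1/2·1/4 + 1/2·1/2 = 3/8.
Similarly for Rh via the father's Rh distribution: P(Rh-) = 1/4.
Independent loci: 3/8 × 1/4 = 3/32.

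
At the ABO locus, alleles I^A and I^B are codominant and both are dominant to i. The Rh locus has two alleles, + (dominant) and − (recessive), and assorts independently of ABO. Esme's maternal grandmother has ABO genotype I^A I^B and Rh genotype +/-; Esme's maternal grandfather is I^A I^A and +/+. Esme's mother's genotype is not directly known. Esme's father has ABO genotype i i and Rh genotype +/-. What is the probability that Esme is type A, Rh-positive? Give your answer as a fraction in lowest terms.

Esme's mother's ABO genotype from I^A I^B × I^A I^A: 1/2 I^A I^A, 1/2 I^A I^B.
Crossing each possibility with the father i i and summing P(type A): 1/2·1 + 1/2·1/2 = 3/4.
Similarly for Rh via the mother's Rh distribution: P(Rh+) = 7/8.
Independent loci: 3/4 × 7/8 = 21/32.

21/32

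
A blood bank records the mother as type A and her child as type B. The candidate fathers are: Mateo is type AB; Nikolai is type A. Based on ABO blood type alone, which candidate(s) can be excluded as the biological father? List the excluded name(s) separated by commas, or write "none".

Nikolai

A candidate is excluded only if no genotype consistent with his phenotype could produce a type B child with a type A mother.
Nikolai (type A): no genotype consistent with that phenotype can produce a type-B child with a type-A mother.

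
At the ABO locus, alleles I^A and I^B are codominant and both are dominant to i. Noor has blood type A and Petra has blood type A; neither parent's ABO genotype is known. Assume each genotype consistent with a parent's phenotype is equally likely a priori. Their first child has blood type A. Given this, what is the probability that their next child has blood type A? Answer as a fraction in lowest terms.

19/20

Possible genotypes: Noor ∈ {I^A I^A, I^A i}; Petra ∈ {I^A I^A, I^A i}.
Weight each parental genotype pair by prior × P(type-A child):
  I^A I^A × I^A I^A: posterior weight 4/15; P(next child type A) = 1.
  I^A I^A × I^A i: posterior weight 4/15; P(next child type A) = 1.
  I^A i × I^A I^A: posterior weight 4/15; P(next child type A) = 1.
  I^A i × I^A i: posterior weight 1/5; P(next child type A) = 3/4.
Weighted sum = 19/20.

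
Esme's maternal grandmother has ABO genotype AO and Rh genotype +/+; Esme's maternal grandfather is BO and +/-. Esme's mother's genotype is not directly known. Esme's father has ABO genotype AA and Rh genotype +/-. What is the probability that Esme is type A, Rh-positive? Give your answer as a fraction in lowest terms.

Esme's mother's ABO genotype from AO × BO: 1/4 AB, 1/4 AO, 1/4 BO, 1/4 OO.
Crossing each possibility with the father AA and summing P(type A): 1/4·1/2 + 1/4·1 + 1/4·1/2 + 1/4·1 = 3/4.
Similarly for Rh via the mother's Rh distribution: P(Rh+) = 7/8.
Independent loci: 3/4 × 7/8 = 21/32.

21/32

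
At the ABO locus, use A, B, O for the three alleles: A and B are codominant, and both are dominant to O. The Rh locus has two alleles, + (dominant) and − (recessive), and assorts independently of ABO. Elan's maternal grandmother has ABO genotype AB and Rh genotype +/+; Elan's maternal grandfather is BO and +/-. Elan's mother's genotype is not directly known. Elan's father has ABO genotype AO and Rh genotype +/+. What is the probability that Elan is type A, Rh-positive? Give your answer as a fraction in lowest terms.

Elan's mother's ABO genotype from AB × BO: 1/4 AB, 1/4 AO, 1/4 BB, 1/4 BO.
Crossing each possibility with the father AO and summing P(type A): 1/4·1/2 + 1/4·3/4 + 1/4·0 + 1/4·1/4 = 3/8.
Similarly for Rh via the mother's Rh distribution: P(Rh+) = 1.
Independent loci: 3/8 × 1 = 3/8.

3/8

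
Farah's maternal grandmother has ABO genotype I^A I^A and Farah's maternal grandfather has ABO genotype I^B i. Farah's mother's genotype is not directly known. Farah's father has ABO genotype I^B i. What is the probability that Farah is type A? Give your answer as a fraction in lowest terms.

Farah's mother's ABO genotype from I^A I^A × I^B i: 1/2 I^A I^B, 1/2 I^A i.
Crossing each possibility with the father I^B i and summing P(type A): 1/2·1/4 + 1/2·1/4 = 1/4.

1/4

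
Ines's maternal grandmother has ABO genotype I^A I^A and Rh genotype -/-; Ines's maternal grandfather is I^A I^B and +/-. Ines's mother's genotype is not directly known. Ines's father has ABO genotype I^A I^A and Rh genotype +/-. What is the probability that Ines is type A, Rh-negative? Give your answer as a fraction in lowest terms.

Ines's mother's ABO genotype from I^A I^A × I^A I^B: 1/2 I^A I^A, 1/2 I^A I^B.
Crossing each possibility with the father I^A I^A and summing P(type A): 1/2·1 + 1/2·1/2 = 3/4.
Similarly for Rh via the mother's Rh distribution: P(Rh-) = 3/8.
Independent loci: 3/4 × 3/8 = 9/32.

9/32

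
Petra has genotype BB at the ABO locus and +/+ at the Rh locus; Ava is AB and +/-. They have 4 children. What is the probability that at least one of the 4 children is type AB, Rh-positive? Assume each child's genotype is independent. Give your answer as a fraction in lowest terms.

ABO cross BB × AB → 1/2 B, 1/2 AB.
Rh cross +/+ × +/- → 1 Rh+; so P(type AB, Rh-positive) = 1/2 × 1 = 1/2 per child.
P(none) = (1/2)^4 = 1/16; P(at least one) = 1 − 1/16 = 15/16.

15/16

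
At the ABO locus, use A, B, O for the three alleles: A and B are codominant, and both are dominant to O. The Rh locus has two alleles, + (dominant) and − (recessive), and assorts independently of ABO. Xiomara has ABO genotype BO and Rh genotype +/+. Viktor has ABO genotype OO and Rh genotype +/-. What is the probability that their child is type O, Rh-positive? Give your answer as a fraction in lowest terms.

1/2

ABO cross BO × OO → offspring phenotypes: 1/2 O, 1/2 B.
Rh cross +/+ × +/- → 1 Rh+.
Independent loci: P(type O, Rh-positive) = 1/2 × 1 = 1/2.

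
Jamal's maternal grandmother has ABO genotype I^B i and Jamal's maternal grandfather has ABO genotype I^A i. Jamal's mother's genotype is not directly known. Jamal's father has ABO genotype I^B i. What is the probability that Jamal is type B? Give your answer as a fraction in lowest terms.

Jamal's mother's ABO genotype from I^B i × I^A i: 1/4 I^A I^B, 1/4 I^A i, 1/4 I^B i, 1/4 i i.
Crossing each possibility with the father I^B i and summing P(type B): 1/4·1/2 + 1/4·1/4 + 1/4·3/4 + 1/4·1/2 = 1/2.

1/2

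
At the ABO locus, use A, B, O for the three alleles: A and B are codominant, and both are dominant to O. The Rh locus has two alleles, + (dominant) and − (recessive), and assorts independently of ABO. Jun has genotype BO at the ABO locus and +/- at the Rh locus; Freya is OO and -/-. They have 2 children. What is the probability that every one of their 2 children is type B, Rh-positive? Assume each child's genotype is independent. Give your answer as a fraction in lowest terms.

ABO cross BO × OO → 1/2 O, 1/2 B.
Rh cross +/- × -/- → 1/2 Rh+, 1/2 Rh-; so P(type B, Rh-positive) = 1/2 × 1/2 = 1/4 per child.
All 2 independent: (1/4)^2 = 1/16.

1/16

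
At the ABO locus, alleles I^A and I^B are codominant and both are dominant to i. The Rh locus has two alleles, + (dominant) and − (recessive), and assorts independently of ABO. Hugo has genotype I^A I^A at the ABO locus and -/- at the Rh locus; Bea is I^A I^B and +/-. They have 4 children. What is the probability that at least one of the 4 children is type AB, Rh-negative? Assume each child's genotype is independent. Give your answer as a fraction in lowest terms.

175/256

ABO cross I^A I^A × I^A I^B → 1/2 A, 1/2 AB.
Rh cross -/- × +/- → 1/2 Rh+, 1/2 Rh-; so P(type AB, Rh-negative) = 1/2 × 1/2 = 1/4 per child.
P(none) = (3/4)^4 = 81/256; P(at least one) = 1 − 81/256 = 175/256.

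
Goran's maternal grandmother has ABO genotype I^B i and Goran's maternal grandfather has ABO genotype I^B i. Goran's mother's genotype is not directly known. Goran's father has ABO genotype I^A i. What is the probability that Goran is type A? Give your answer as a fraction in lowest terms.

1/4

Goran's mother's ABO genotype from I^B i × I^B i: 1/4 I^B I^B, 1/2 I^B i, 1/4 i i.
Crossing each possibility with the father I^A i and summing P(type A): 1/4·0 + 1/2·1/4 + 1/4·1/2 = 1/4.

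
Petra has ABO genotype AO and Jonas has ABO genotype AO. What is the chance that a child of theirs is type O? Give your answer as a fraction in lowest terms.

ABO cross AO × AO → offspring phenotypes: 1/4 O, 3/4 A.
So P(type O) = 1/4.

1/4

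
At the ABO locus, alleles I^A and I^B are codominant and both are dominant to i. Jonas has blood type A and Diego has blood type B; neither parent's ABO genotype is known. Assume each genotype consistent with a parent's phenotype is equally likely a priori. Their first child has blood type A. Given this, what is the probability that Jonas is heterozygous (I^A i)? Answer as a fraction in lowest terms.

1/3

Possible genotypes: Jonas ∈ {I^A I^A, I^A i}; Diego ∈ {I^B I^B, I^B i}.
Weight each parental genotype pair by prior × P(type-A child):
  I^A I^A × I^B i: posterior weight 2/3.
  I^A i × I^B i: posterior weight 1/3.
Sum the posterior weight over pairs where Jonas is I^A i: 1/3.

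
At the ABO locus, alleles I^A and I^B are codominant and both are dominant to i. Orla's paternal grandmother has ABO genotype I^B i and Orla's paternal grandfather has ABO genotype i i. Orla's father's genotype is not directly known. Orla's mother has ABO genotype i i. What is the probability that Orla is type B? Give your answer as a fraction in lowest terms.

Orla's father's ABO genotype from I^B i × i i: 1/2 I^B i, 1/2 i i.
Crossing each possibility with the mother i i and summing P(type B): 1/2·1/2 + 1/2·0 = 1/4.

1/4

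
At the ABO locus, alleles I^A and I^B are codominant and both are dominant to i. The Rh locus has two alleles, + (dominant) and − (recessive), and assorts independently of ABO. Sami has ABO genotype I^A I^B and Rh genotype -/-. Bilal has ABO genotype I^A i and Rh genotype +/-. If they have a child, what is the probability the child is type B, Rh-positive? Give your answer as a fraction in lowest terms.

ABO cross I^A I^B × I^A i → offspring phenotypes: 1/2 A, 1/4 B, 1/4 AB.
Rh cross -/- × +/- → 1/2 Rh+, 1/2 Rh-.
Independent loci: P(type B, Rh-positive) = 1/4 × 1/2 = 1/8.

1/8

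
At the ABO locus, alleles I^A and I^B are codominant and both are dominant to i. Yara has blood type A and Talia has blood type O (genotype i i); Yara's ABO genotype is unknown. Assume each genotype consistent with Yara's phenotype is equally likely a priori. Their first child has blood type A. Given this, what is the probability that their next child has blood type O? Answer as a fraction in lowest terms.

1/6

Possible genotypes: Yara ∈ {I^A I^A, I^A i}; Talia ∈ {i i}.
Weight each parental genotype pair by prior × P(type-A child):
  I^A I^A × i i: posterior weight 2/3; P(next child type O) = 0.
  I^A i × i i: posterior weight 1/3; P(next child type O) = 1/2.
Weighted sum = 1/6.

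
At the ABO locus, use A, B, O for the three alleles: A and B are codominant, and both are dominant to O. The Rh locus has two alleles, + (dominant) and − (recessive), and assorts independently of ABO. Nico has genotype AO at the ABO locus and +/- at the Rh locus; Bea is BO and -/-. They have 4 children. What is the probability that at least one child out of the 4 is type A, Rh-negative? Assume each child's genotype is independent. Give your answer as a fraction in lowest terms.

1695/4096

ABO cross AO × BO → 1/4 O, 1/4 A, 1/4 B, 1/4 AB.
Rh cross +/- × -/- → 1/2 Rh+, 1/2 Rh-; so P(type A, Rh-negative) = 1/4 × 1/2 = 1/8 per child.
P(none) = (7/8)^4 = 2401/4096; P(at least one) = 1 − 2401/4096 = 1695/4096.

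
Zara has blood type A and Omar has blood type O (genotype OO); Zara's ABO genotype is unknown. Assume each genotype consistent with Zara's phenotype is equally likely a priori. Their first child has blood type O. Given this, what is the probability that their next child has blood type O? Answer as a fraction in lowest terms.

1/2

Possible genotypes: Zara ∈ {AA, AO}; Omar ∈ {OO}.
Weight each parental genotype pair by prior × P(type-O child):
  AO × OO: posterior weight 1; P(next child type O) = 1/2.
Weighted sum = 1/2.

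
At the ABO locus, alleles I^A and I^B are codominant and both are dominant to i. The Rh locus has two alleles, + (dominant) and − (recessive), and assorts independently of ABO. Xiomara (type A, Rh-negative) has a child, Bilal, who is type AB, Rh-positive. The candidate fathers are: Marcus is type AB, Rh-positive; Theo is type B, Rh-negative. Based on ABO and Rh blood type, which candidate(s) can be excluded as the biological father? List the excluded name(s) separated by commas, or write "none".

A candidate is excluded only if no genotype consistent with his phenotype could produce a type AB, Rh-positive child with a type A, Rh-negative mother.
Theo (type B, Rh-): no genotype consistent with that phenotype can produce a type-AB Rh+ child with a type-A mother.

Theo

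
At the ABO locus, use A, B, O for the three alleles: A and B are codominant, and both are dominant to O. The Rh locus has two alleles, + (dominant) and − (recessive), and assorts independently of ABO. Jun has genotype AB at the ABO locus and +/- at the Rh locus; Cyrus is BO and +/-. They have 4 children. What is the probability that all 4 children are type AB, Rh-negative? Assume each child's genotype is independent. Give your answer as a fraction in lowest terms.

1/65536

ABO cross AB × BO → 1/4 A, 1/2 B, 1/4 AB.
Rh cross +/- × +/- → 3/4 Rh+, 1/4 Rh-; so P(type AB, Rh-negative) = 1/4 × 1/4 = 1/16 per child.
All 4 independent: (1/16)^4 = 1/65536.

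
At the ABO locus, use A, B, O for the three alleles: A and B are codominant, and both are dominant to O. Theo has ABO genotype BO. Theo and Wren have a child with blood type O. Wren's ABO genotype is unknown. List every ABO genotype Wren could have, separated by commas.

AO, BO, OO

For each candidate genotype of Wren, check whether crossing it with BO can produce every observed child phenotype.
  AA → possible child types {A, AB} ✗
  AB → possible child types {A, B, AB} ✗
  AO → possible child types {O, A, B, AB} ✓
  BB → possible child types {B} ✗
  BO → possible child types {O, B} ✓
  OO → possible child types {O, B} ✓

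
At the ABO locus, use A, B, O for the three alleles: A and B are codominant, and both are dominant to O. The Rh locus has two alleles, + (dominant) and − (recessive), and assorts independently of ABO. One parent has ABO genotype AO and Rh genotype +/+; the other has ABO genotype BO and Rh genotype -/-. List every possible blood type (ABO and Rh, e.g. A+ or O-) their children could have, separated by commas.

Gametes from AO × BO give offspring ABO genotypes AB, AO, BO, OO, i.e. phenotypes O, A, B, AB.
Rh cross +/+ × -/- → phenotypes Rh+.
Combining independently: O+, A+, B+, AB+.

O+, A+, B+, AB+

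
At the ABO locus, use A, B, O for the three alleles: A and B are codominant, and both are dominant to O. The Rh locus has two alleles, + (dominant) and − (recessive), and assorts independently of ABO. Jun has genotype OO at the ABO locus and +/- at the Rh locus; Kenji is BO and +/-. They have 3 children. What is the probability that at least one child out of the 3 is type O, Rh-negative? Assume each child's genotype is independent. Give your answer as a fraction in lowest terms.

ABO cross OO × BO → 1/2 O, 1/2 B.
Rh cross +/- × +/- → 3/4 Rh+, 1/4 Rh-; so P(type O, Rh-negative) = 1/2 × 1/4 = 1/8 per child.
P(none) = (7/8)^3 = 343/512; P(at least one) = 1 − 343/512 = 169/512.

169/512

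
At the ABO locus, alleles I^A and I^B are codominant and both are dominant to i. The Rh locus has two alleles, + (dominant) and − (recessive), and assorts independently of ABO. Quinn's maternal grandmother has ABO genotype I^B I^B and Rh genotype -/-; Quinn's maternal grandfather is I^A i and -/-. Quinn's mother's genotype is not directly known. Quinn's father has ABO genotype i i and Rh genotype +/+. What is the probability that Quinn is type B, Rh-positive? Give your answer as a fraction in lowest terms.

Quinn's mother's ABO genotype from I^B I^B × I^A i: 1/2 I^A I^B, 1/2 I^B i.
Crossing each possibility with the father i i and summing P(type B): 1/2·1/2 + 1/2·1/2 = 1/2.
Similarly for Rh via the mother's Rh distribution: P(Rh+) = 1.
Independent loci: 1/2 × 1 = 1/2.

1/2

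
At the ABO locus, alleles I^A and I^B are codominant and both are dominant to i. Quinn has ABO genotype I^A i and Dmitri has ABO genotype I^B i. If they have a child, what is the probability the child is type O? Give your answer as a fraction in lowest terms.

ABO cross I^A i × I^B i → offspring phenotypes: 1/4 O, 1/4 A, 1/4 B, 1/4 AB.
So P(type O) = 1/4.

1/4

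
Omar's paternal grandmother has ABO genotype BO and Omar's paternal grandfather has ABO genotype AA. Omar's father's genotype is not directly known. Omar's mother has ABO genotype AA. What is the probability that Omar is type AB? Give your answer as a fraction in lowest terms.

1/4

Omar's father's ABO genotype from BO × AA: 1/2 AB, 1/2 AO.
Crossing each possibility with the mother AA and summing P(type AB): 1/2·1/2 + 1/2·0 = 1/4.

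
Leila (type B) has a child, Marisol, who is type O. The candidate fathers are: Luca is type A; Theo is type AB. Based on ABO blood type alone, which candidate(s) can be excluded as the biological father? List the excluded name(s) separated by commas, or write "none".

A candidate is excluded only if no genotype consistent with his phenotype could produce a type O child with a type B mother.
Theo (type AB): no genotype consistent with that phenotype can produce a type-O child with a type-B mother.

Theo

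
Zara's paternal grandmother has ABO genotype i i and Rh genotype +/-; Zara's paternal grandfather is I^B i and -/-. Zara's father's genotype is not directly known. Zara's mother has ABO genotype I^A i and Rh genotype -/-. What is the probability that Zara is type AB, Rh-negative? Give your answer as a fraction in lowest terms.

3/32

Zara's father's ABO genotype from i i × I^B i: 1/2 I^B i, 1/2 i i.
Crossing each possibility with the mother I^A i and summing P(type AB): 1/2·1/4 + 1/2·0 = 1/8.
Similarly for Rh via the father's Rh distribution: P(Rh-) = 3/4.
Independent loci: 1/8 × 3/4 = 3/32.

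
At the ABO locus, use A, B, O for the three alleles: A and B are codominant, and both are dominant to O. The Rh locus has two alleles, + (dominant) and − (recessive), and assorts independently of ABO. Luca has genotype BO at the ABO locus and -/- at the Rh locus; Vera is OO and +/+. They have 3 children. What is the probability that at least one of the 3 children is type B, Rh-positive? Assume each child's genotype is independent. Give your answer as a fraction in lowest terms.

7/8

ABO cross BO × OO → 1/2 O, 1/2 B.
Rh cross -/- × +/+ → 1 Rh+; so P(type B, Rh-positive) = 1/2 × 1 = 1/2 per child.
P(none) = (1/2)^3 = 1/8; P(at least one) = 1 − 1/8 = 7/8.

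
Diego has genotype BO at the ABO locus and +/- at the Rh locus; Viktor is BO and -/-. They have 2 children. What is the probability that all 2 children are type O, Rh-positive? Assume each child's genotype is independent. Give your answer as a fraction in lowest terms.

1/64

ABO cross BO × BO → 1/4 O, 3/4 B.
Rh cross +/- × -/- → 1/2 Rh+, 1/2 Rh-; so P(type O, Rh-positive) = 1/4 × 1/2 = 1/8 per child.
All 2 independent: (1/8)^2 = 1/64.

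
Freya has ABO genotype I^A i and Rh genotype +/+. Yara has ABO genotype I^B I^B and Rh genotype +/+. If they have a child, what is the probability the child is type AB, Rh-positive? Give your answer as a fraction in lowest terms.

1/2

ABO cross I^A i × I^B I^B → offspring phenotypes: 1/2 B, 1/2 AB.
Rh cross +/+ × +/+ → 1 Rh+.
Independent loci: P(type AB, Rh-positive) = 1/2 × 1 = 1/2.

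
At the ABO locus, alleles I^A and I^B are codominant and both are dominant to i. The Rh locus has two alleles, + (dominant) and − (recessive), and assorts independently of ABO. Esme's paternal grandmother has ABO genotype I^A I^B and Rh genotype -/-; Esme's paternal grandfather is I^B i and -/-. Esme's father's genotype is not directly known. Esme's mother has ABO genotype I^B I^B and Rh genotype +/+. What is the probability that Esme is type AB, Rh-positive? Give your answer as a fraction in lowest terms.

Esme's father's ABO genotype from I^A I^B × I^B i: 1/4 I^A I^B, 1/4 I^A i, 1/4 I^B I^B, 1/4 I^B i.
Crossing each possibility with the mother I^B I^B and summing P(type AB): 1/4·1/2 + 1/4·1/2 + 1/4·0 + 1/4·0 = 1/4.
Similarly for Rh via the father's Rh distribution: P(Rh+) = 1.
Independent loci: 1/4 × 1 = 1/4.

1/4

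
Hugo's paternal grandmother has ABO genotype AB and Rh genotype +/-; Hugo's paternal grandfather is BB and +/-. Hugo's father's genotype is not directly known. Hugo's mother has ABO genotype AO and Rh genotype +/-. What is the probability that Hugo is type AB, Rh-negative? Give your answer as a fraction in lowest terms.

Hugo's father's ABO genotype from AB × BB: 1/2 AB, 1/2 BB.
Crossing each possibility with the mother AO and summing P(type AB): 1/2·1/4 + 1/2·1/2 = 3/8.
Similarly for Rh via the father's Rh distribution: P(Rh-) = 1/4.
Independent loci: 3/8 × 1/4 = 3/32.

3/32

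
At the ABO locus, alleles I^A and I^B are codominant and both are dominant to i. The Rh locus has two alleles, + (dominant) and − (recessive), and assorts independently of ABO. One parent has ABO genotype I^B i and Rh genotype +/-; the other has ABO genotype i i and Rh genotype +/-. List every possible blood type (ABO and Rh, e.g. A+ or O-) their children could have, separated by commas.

O+, O-, B+, B-

Gametes from I^B i × i i give offspring ABO genotypes I^B i, i i, i.e. phenotypes O, B.
Rh cross +/- × +/- → phenotypes Rh+, Rh-.
Combining independently: O+, O-, B+, B-.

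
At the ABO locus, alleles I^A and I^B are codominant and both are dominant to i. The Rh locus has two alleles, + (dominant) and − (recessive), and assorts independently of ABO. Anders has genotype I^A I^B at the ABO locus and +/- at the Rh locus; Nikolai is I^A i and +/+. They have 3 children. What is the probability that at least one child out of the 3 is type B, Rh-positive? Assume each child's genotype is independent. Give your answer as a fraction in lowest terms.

37/64

ABO cross I^A I^B × I^A i → 1/2 A, 1/4 B, 1/4 AB.
Rh cross +/- × +/+ → 1 Rh+; so P(type B, Rh-positive) = 1/4 × 1 = 1/4 per child.
P(none) = (3/4)^3 = 27/64; P(at least one) = 1 − 27/64 = 37/64.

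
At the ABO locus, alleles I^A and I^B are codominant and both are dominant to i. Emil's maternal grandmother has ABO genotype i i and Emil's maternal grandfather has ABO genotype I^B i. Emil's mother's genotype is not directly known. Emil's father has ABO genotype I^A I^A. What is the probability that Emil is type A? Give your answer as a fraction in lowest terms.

3/4

Emil's mother's ABO genotype from i i × I^B i: 1/2 I^B i, 1/2 i i.
Crossing each possibility with the father I^A I^A and summing P(type A): 1/2·1/2 + 1/2·1 = 3/4.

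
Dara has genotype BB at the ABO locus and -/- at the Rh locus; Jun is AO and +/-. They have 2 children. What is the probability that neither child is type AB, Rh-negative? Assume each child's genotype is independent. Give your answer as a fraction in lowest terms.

ABO cross BB × AO → 1/2 B, 1/2 AB.
Rh cross -/- × +/- → 1/2 Rh+, 1/2 Rh-; so P(type AB, Rh-negative) = 1/2 × 1/2 = 1/4 per child.
P(not type AB, Rh-negative) = 3/4 for one child; (3/4)^2 = 9/16.

9/16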